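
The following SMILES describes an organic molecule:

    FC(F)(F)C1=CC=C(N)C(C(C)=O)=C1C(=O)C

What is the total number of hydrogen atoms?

Walk through each heavy atom and fill implicit hydrogens from standard valence (C 4, N 3, O 2, S 2, halogen 1):
  atom 1: F (halogen, monovalent) → 0 H
  atom 2: C, bond orders sum to 4 (valence 4) → 0 H
  atom 3: F (halogen, monovalent) → 0 H
  atom 4: F (halogen, monovalent) → 0 H
  atom 5: C, bond orders sum to 4 (valence 4) → 0 H
  atom 6: C, bond orders sum to 3 (valence 4) → 1 H
  atom 7: C, bond orders sum to 3 (valence 4) → 1 H
  atom 8: C, bond orders sum to 4 (valence 4) → 0 H
  atom 9: N, bond orders sum to 1 (valence 3) → 2 H
  atom 10: C, bond orders sum to 4 (valence 4) → 0 H
  atom 11: C, bond orders sum to 4 (valence 4) → 0 H
  atom 12: C, bond orders sum to 1 (valence 4) → 3 H
  atom 13: O, bond orders sum to 2 (valence 2) → 0 H
  atom 14: C, bond orders sum to 4 (valence 4) → 0 H
  atom 15: C, bond orders sum to 4 (valence 4) → 0 H
  atom 16: O, bond orders sum to 2 (valence 2) → 0 H
  atom 17: C, bond orders sum to 1 (valence 4) → 3 H
Total hydrogens: 10.

10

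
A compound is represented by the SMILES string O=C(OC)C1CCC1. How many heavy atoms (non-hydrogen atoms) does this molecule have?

8

Every atom symbol written in the SMILES (organic subset) is one heavy atom; implicit H are not written.
Heavy atoms by element → C:6, O:2.
Total: 8.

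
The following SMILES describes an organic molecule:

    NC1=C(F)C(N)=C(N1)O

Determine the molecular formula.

C4H6FN3O

Walk through each heavy atom and fill implicit hydrogens from standard valence (C 4, N 3, O 2, S 2, halogen 1):
  atom 1: N, bond orders sum to 1 (valence 3) → 2 H
  atom 2: C, bond orders sum to 4 (valence 4) → 0 H
  atom 3: C, bond orders sum to 4 (valence 4) → 0 H
  atom 4: F (halogen, monovalent) → 0 H
  atom 5: C, bond orders sum to 4 (valence 4) → 0 H
  atom 6: N, bond orders sum to 1 (valence 3) → 2 H
  atom 7: C, bond orders sum to 4 (valence 4) → 0 H
  atom 8: N, bond orders sum to 2 (valence 3) → 1 H
  atom 9: O, bond orders sum to 1 (valence 2) → 1 H
Totals → C:4, H:6, F:1, N:3, O:1.
In Hill order: C4H6FN3O.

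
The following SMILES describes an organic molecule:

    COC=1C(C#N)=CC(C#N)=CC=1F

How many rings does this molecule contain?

In SMILES, each pair of matching ring-closure digits denotes one ring-closing bond; the number of such bonds equals the number of independent rings.
Ring-closure bonds here: 1.

1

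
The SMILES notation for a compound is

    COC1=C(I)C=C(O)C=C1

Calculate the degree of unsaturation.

4

Degree of unsaturation = (number of rings) + (number of π bonds).
Ring closures in the SMILES: 1.
π bonds: 3 double bonds (each 1 DoU) → 3 DoU from unsaturation.
Total DoU = 1 + 3 = 4.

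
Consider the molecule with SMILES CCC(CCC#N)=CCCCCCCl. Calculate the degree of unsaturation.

3

Degree of unsaturation = (number of rings) + (number of π bonds).
Ring closures in the SMILES: 0.
π bonds: 1 double bond (each 1 DoU), 1 triple bond (each 2 DoU) → 3 DoU from unsaturation.
Total DoU = 0 + 3 = 3.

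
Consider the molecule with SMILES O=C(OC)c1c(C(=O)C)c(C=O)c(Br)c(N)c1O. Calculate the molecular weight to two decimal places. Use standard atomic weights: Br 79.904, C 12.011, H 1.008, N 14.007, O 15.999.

316.11 g/mol

First, the molecular formula is C11H10BrNO5 (counting implicit H from valence).
  Br: 1 × 79.904 = 79.904
  C: 11 × 12.011 = 132.121
  H: 10 × 1.008 = 10.080
  N: 1 × 14.007 = 14.007
  O: 5 × 15.999 = 79.995
Sum: 1×79.904 + 11×12.011 + 10×1.008 + 1×14.007 + 5×15.999 = 316.107 → 316.11 g/mol.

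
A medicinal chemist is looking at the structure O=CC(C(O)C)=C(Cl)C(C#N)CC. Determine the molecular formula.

C9H12ClNO2

Walk through each heavy atom and fill implicit hydrogens from standard valence (C 4, N 3, O 2, S 2, halogen 1):
  atom 1: O, bond orders sum to 2 (valence 2) → 0 H
  atom 2: C, bond orders sum to 3 (valence 4) → 1 H
  atom 3: C, bond orders sum to 4 (valence 4) → 0 H
  atom 4: C, bond orders sum to 3 (valence 4) → 1 H
  atom 5: O, bond orders sum to 1 (valence 2) → 1 H
  atom 6: C, bond orders sum to 1 (valence 4) → 3 H
  atom 7: C, bond orders sum to 4 (valence 4) → 0 H
  atom 8: Cl (halogen, monovalent) → 0 H
  atom 9: C, bond orders sum to 3 (valence 4) → 1 H
  atom 10: C, bond orders sum to 4 (valence 4) → 0 H
  atom 11: N, bond orders sum to 3 (valence 3) → 0 H
  atom 12: C, bond orders sum to 2 (valence 4) → 2 H
  atom 13: C, bond orders sum to 1 (valence 4) → 3 H
Totals → C:9, H:12, Cl:1, N:1, O:2.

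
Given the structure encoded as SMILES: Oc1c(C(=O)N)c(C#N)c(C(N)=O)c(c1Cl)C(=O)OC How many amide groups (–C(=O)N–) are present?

2

The amide motif appears at heavy-atom positions 4, 11 in the SMILES.
Other groups present: 1 ester, 1 hydroxyl, 1 nitrile.
Amide count: 2.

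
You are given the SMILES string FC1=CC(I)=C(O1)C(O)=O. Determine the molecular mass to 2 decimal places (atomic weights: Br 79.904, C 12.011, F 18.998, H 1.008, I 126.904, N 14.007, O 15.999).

First, the molecular formula is C5H2FIO3 (counting implicit H from valence).
  C: 5 × 12.011 = 60.055
  F: 1 × 18.998 = 18.998
  H: 2 × 1.008 = 2.016
  I: 1 × 126.904 = 126.904
  O: 3 × 15.999 = 47.997
Sum: 5×12.011 + 1×18.998 + 2×1.008 + 1×126.904 + 3×15.999 = 255.970 → 255.97 g/mol.

255.97 g/mol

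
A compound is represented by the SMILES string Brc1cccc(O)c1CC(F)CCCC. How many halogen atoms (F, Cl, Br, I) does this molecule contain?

2

Halogen atoms appear at heavy-atom positions 1, 11 (1×Br, 1×F).
Other groups present: 1 hydroxyl.
Halogen count: 2.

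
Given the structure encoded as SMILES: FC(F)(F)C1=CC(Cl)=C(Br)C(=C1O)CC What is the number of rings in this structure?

In SMILES, each pair of matching ring-closure digits denotes one ring-closing bond; the number of such bonds equals the number of independent rings.
Ring-closure bonds here: 1.

1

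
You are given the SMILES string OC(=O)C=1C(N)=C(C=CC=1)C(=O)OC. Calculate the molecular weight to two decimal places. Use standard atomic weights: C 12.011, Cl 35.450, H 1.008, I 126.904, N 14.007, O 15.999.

First, the molecular formula is C9H9NO4 (counting implicit H from valence).
  C: 9 × 12.011 = 108.099
  H: 9 × 1.008 = 9.072
  N: 1 × 14.007 = 14.007
  O: 4 × 15.999 = 63.996
Sum: 9×12.011 + 9×1.008 + 1×14.007 + 4×15.999 = 195.174 → 195.17 g/mol.

195.17 g/mol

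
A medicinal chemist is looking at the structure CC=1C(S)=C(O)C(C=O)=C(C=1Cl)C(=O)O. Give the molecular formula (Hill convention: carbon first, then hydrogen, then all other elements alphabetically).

Walk through each heavy atom and fill implicit hydrogens from standard valence (C 4, N 3, O 2, S 2, halogen 1):
  atom 1: C, bond orders sum to 1 (valence 4) → 3 H
  atom 2: C, bond orders sum to 4 (valence 4) → 0 H
  atom 3: C, bond orders sum to 4 (valence 4) → 0 H
  atom 4: S, bond orders sum to 1 (valence 2) → 1 H
  atom 5: C, bond orders sum to 4 (valence 4) → 0 H
  atom 6: O, bond orders sum to 1 (valence 2) → 1 H
  atom 7: C, bond orders sum to 4 (valence 4) → 0 H
  atom 8: C, bond orders sum to 3 (valence 4) → 1 H
  atom 9: O, bond orders sum to 2 (valence 2) → 0 H
  atom 10: C, bond orders sum to 4 (valence 4) → 0 H
  atom 11: C, bond orders sum to 4 (valence 4) → 0 H
  atom 12: Cl (halogen, monovalent) → 0 H
  atom 13: C, bond orders sum to 4 (valence 4) → 0 H
  atom 14: O, bond orders sum to 2 (valence 2) → 0 H
  atom 15: O, bond orders sum to 1 (valence 2) → 1 H
Totals → C:9, H:7, Cl:1, O:4, S:1.

C9H7ClO4S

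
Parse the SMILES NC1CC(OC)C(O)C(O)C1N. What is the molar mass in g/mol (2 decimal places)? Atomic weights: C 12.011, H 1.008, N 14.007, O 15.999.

176.22 g/mol

First, the molecular formula is C7H16N2O3 (counting implicit H from valence).
  C: 7 × 12.011 = 84.077
  H: 16 × 1.008 = 16.128
  N: 2 × 14.007 = 28.014
  O: 3 × 15.999 = 47.997
Sum: 7×12.011 + 16×1.008 + 2×14.007 + 3×15.999 = 176.216 → 176.22 g/mol.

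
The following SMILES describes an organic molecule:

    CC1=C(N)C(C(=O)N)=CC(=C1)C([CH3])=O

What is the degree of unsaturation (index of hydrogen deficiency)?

6

Degree of unsaturation = (number of rings) + (number of π bonds).
Ring closures in the SMILES: 1.
π bonds: 5 double bonds (each 1 DoU) → 5 DoU from unsaturation.
Total DoU = 1 + 5 = 6.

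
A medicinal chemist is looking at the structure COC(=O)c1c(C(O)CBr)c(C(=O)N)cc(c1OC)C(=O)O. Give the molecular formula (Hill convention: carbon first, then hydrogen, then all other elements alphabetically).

Walk through each heavy atom and fill implicit hydrogens from standard valence (C 4, N 3, O 2, S 2, halogen 1); for lowercase aromatic atoms, an aromatic c carries 1 H when it has two neighbours and 0 H with three, and aromatic n carries 0 H:
  atom 1: C, bond orders sum to 1 (valence 4) → 3 H
  atom 2: O, bond orders sum to 2 (valence 2) → 0 H
  atom 3: C, bond orders sum to 4 (valence 4) → 0 H
  atom 4: O, bond orders sum to 2 (valence 2) → 0 H
  atom 5: aromatic c, 3 neighbours → 0 H
  atom 6: aromatic c, 3 neighbours → 0 H
  atom 7: C, bond orders sum to 3 (valence 4) → 1 H
  atom 8: O, bond orders sum to 1 (valence 2) → 1 H
  atom 9: C, bond orders sum to 2 (valence 4) → 2 H
  atom 10: Br (halogen, monovalent) → 0 H
  atom 11: aromatic c, 3 neighbours → 0 H
  atom 12: C, bond orders sum to 4 (valence 4) → 0 H
  atom 13: O, bond orders sum to 2 (valence 2) → 0 H
  atom 14: N, bond orders sum to 1 (valence 3) → 2 H
  atom 15: aromatic c, 2 neighbours → 1 H
  atom 16: aromatic c, 3 neighbours → 0 H
  atom 17: aromatic c, 3 neighbours → 0 H
  atom 18: O, bond orders sum to 2 (valence 2) → 0 H
  atom 19: C, bond orders sum to 1 (valence 4) → 3 H
  atom 20: C, bond orders sum to 4 (valence 4) → 0 H
  atom 21: O, bond orders sum to 2 (valence 2) → 0 H
  atom 22: O, bond orders sum to 1 (valence 2) → 1 H
Totals → C:13, H:14, Br:1, N:1, O:7.

C13H14BrNO7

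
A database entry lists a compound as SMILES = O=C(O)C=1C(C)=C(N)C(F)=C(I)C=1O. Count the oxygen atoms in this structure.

3

Scan the SMILES for O atoms (remember two-letter symbols like Cl and Br are single atoms).
Oxygen count: 3.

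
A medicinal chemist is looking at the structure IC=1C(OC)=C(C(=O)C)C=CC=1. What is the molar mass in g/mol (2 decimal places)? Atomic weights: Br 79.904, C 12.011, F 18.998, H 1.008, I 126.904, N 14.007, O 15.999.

276.07 g/mol

First, the molecular formula is C9H9IO2 (counting implicit H from valence).
  C: 9 × 12.011 = 108.099
  H: 9 × 1.008 = 9.072
  I: 1 × 126.904 = 126.904
  O: 2 × 15.999 = 31.998
Sum: 9×12.011 + 9×1.008 + 1×126.904 + 2×15.999 = 276.073 → 276.07 g/mol.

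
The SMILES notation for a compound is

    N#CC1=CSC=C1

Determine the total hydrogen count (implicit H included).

Walk through each heavy atom and fill implicit hydrogens from standard valence (C 4, N 3, O 2, S 2, halogen 1):
  atom 1: N, bond orders sum to 3 (valence 3) → 0 H
  atom 2: C, bond orders sum to 4 (valence 4) → 0 H
  atom 3: C, bond orders sum to 4 (valence 4) → 0 H
  atom 4: C, bond orders sum to 3 (valence 4) → 1 H
  atom 5: S, bond orders sum to 2 (valence 2) → 0 H
  atom 6: C, bond orders sum to 3 (valence 4) → 1 H
  atom 7: C, bond orders sum to 3 (valence 4) → 1 H
Total hydrogens: 3.

3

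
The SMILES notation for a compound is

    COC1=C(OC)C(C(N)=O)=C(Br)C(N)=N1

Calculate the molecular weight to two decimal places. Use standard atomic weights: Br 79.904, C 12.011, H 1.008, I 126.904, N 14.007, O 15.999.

First, the molecular formula is C8H10BrN3O3 (counting implicit H from valence).
  Br: 1 × 79.904 = 79.904
  C: 8 × 12.011 = 96.088
  H: 10 × 1.008 = 10.080
  N: 3 × 14.007 = 42.021
  O: 3 × 15.999 = 47.997
Sum: 1×79.904 + 8×12.011 + 10×1.008 + 3×14.007 + 3×15.999 = 276.090 → 276.09 g/mol.

276.09 g/mol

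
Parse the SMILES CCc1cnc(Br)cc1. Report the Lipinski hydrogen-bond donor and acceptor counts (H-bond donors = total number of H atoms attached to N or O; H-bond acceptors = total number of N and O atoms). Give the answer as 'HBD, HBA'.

0, 1

Donors: find every N or O and count the H atoms it carries.
  atom 5 (N): bond orders sum to 3 → 0 H
Lipinski HBD = 0.
Acceptors: N atoms = 1, O atoms = 0 → HBA = 1.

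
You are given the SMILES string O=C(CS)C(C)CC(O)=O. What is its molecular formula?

Walk through each heavy atom and fill implicit hydrogens from standard valence (C 4, N 3, O 2, S 2, halogen 1):
  atom 1: O, bond orders sum to 2 (valence 2) → 0 H
  atom 2: C, bond orders sum to 4 (valence 4) → 0 H
  atom 3: C, bond orders sum to 2 (valence 4) → 2 H
  atom 4: S, bond orders sum to 1 (valence 2) → 1 H
  atom 5: C, bond orders sum to 3 (valence 4) → 1 H
  atom 6: C, bond orders sum to 1 (valence 4) → 3 H
  atom 7: C, bond orders sum to 2 (valence 4) → 2 H
  atom 8: C, bond orders sum to 4 (valence 4) → 0 H
  atom 9: O, bond orders sum to 1 (valence 2) → 1 H
  atom 10: O, bond orders sum to 2 (valence 2) → 0 H
Totals → C:6, H:10, O:3, S:1.
In Hill order: C6H10O3S.

C6H10O3S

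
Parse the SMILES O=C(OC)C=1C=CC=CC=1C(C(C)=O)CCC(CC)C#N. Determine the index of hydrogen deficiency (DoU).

Degree of unsaturation = (number of rings) + (number of π bonds).
Ring closures in the SMILES: 1.
π bonds: 5 double bonds (each 1 DoU), 1 triple bond (each 2 DoU) → 7 DoU from unsaturation.
Total DoU = 1 + 7 = 8.

8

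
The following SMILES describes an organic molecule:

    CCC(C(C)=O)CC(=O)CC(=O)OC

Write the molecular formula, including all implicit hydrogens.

Walk through each heavy atom and fill implicit hydrogens from standard valence (C 4, N 3, O 2, S 2, halogen 1):
  atom 1: C, bond orders sum to 1 (valence 4) → 3 H
  atom 2: C, bond orders sum to 2 (valence 4) → 2 H
  atom 3: C, bond orders sum to 3 (valence 4) → 1 H
  atom 4: C, bond orders sum to 4 (valence 4) → 0 H
  atom 5: C, bond orders sum to 1 (valence 4) → 3 H
  atom 6: O, bond orders sum to 2 (valence 2) → 0 H
  atom 7: C, bond orders sum to 2 (valence 4) → 2 H
  atom 8: C, bond orders sum to 4 (valence 4) → 0 H
  atom 9: O, bond orders sum to 2 (valence 2) → 0 H
  atom 10: C, bond orders sum to 2 (valence 4) → 2 H
  atom 11: C, bond orders sum to 4 (valence 4) → 0 H
  atom 12: O, bond orders sum to 2 (valence 2) → 0 H
  atom 13: O, bond orders sum to 2 (valence 2) → 0 H
  atom 14: C, bond orders sum to 1 (valence 4) → 3 H
Totals → C:10, H:16, O:4.

C10H16O4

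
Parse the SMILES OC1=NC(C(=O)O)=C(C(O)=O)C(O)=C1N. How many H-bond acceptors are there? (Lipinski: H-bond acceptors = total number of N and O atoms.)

N atoms: 2; O atoms: 6.
Lipinski HBA = 2 + 6 = 8.

8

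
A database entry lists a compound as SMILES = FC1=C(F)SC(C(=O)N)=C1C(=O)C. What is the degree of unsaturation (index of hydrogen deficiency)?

5

Degree of unsaturation = (number of rings) + (number of π bonds).
Ring closures in the SMILES: 1.
π bonds: 4 double bonds (each 1 DoU) → 4 DoU from unsaturation.
Total DoU = 1 + 4 = 5.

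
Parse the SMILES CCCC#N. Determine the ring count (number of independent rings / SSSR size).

0

In SMILES, each pair of matching ring-closure digits denotes one ring-closing bond; the number of such bonds equals the number of independent rings.
Ring-closure bonds here: 0.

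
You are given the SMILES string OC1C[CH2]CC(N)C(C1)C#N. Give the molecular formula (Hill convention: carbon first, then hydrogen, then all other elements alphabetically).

Walk through each heavy atom and fill implicit hydrogens from standard valence (C 4, N 3, O 2, S 2, halogen 1):
  atom 1: O, bond orders sum to 1 (valence 2) → 1 H
  atom 2: C, bond orders sum to 3 (valence 4) → 1 H
  atom 3: C, bond orders sum to 2 (valence 4) → 2 H
  atom 4: C with explicit H count 2
  atom 5: C, bond orders sum to 2 (valence 4) → 2 H
  atom 6: C, bond orders sum to 3 (valence 4) → 1 H
  atom 7: N, bond orders sum to 1 (valence 3) → 2 H
  atom 8: C, bond orders sum to 3 (valence 4) → 1 H
  atom 9: C, bond orders sum to 2 (valence 4) → 2 H
  atom 10: C, bond orders sum to 4 (valence 4) → 0 H
  atom 11: N, bond orders sum to 3 (valence 3) → 0 H
Totals → C:8, H:14, N:2, O:1.

C8H14N2O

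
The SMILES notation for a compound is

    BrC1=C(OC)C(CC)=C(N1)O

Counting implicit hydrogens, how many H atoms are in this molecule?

10

Walk through each heavy atom and fill implicit hydrogens from standard valence (C 4, N 3, O 2, S 2, halogen 1):
  atom 1: Br (halogen, monovalent) → 0 H
  atom 2: C, bond orders sum to 4 (valence 4) → 0 H
  atom 3: C, bond orders sum to 4 (valence 4) → 0 H
  atom 4: O, bond orders sum to 2 (valence 2) → 0 H
  atom 5: C, bond orders sum to 1 (valence 4) → 3 H
  atom 6: C, bond orders sum to 4 (valence 4) → 0 H
  atom 7: C, bond orders sum to 2 (valence 4) → 2 H
  atom 8: C, bond orders sum to 1 (valence 4) → 3 H
  atom 9: C, bond orders sum to 4 (valence 4) → 0 H
  atom 10: N, bond orders sum to 2 (valence 3) → 1 H
  atom 11: O, bond orders sum to 1 (valence 2) → 1 H
Total hydrogens: 10.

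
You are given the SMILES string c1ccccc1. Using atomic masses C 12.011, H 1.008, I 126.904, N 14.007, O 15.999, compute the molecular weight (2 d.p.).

First, the molecular formula is C6H6 (counting implicit H from valence).
  C: 6 × 12.011 = 72.066
  H: 6 × 1.008 = 6.048
Sum: 6×12.011 + 6×1.008 = 78.114 → 78.11 g/mol.

78.11 g/mol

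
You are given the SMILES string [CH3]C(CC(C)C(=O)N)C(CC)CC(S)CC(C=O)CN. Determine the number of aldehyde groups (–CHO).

1

The aldehyde motif appears at heavy-atom position 17 in the SMILES.
Other groups present: 1 amide, 1 primary amine, 1 thiol.
Aldehyde count: 1.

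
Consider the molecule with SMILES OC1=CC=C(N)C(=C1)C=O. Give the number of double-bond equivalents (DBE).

Molecular formula: C7H7NO2.
DoU = (2C + 2 + N − H − X) / 2, where X is the halogen count and O/S are ignored.
    = (2·7 + 2 + 1 − 7 − 0) / 2 = 10 / 2 = 5.

5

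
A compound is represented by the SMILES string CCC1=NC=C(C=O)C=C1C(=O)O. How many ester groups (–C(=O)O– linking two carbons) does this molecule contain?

Scan the SMILES for the ester motif — none present.
Groups that are present: 1 aldehyde, 1 carboxylic acid.

0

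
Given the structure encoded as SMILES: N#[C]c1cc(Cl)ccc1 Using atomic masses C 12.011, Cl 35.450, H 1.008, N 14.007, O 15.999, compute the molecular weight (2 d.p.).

137.57 g/mol

First, the molecular formula is C7H4ClN (counting implicit H from valence).
  C: 7 × 12.011 = 84.077
  Cl: 1 × 35.450 = 35.450
  H: 4 × 1.008 = 4.032
  N: 1 × 14.007 = 14.007
Sum: 7×12.011 + 1×35.450 + 4×1.008 + 1×14.007 = 137.566 → 137.57 g/mol.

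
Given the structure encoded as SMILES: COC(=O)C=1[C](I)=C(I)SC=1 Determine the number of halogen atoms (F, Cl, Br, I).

Halogen atoms appear at heavy-atom positions 7, 9 (2×I).
Other groups present: 1 ester.
Halogen count: 2.

2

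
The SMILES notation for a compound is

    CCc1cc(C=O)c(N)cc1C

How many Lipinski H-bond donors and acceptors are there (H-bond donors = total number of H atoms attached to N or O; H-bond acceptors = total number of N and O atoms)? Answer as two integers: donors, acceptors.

Donors: find every N or O and count the H atoms it carries.
  atom 7 (O): bond orders sum to 2 → 0 H
  atom 9 (N): bond orders sum to 1 → 2 H
Lipinski HBD = 2.
Acceptors: N atoms = 1, O atoms = 1 → HBA = 2.

2, 2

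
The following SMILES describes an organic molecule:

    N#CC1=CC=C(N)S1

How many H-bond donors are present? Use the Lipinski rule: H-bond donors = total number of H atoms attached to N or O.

2

Donors: find every N or O and count the H atoms it carries.
  atom 1 (N): bond orders sum to 3 → 0 H
  atom 7 (N): bond orders sum to 1 → 2 H
Lipinski HBD = 2.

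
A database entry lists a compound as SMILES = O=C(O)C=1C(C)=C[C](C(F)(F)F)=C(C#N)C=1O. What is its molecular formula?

C10H6F3NO3

Walk through each heavy atom and fill implicit hydrogens from standard valence (C 4, N 3, O 2, S 2, halogen 1):
  atom 1: O, bond orders sum to 2 (valence 2) → 0 H
  atom 2: C, bond orders sum to 4 (valence 4) → 0 H
  atom 3: O, bond orders sum to 1 (valence 2) → 1 H
  atom 4: C, bond orders sum to 4 (valence 4) → 0 H
  atom 5: C, bond orders sum to 4 (valence 4) → 0 H
  atom 6: C, bond orders sum to 1 (valence 4) → 3 H
  atom 7: C, bond orders sum to 3 (valence 4) → 1 H
  atom 8: C with explicit H count 0
  atom 9: C, bond orders sum to 4 (valence 4) → 0 H
  atom 10: F (halogen, monovalent) → 0 H
  atom 11: F (halogen, monovalent) → 0 H
  atom 12: F (halogen, monovalent) → 0 H
  atom 13: C, bond orders sum to 4 (valence 4) → 0 H
  atom 14: C, bond orders sum to 4 (valence 4) → 0 H
  atom 15: N, bond orders sum to 3 (valence 3) → 0 H
  atom 16: C, bond orders sum to 4 (valence 4) → 0 H
  atom 17: O, bond orders sum to 1 (valence 2) → 1 H
Totals → C:10, H:6, F:3, N:1, O:3.
In Hill order: C10H6F3NO3.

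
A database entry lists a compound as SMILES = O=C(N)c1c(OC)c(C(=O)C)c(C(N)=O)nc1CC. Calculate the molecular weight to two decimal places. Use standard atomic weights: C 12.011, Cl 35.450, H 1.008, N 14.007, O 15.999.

First, the molecular formula is C12H15N3O4 (counting implicit H from valence).
  C: 12 × 12.011 = 144.132
  H: 15 × 1.008 = 15.120
  N: 3 × 14.007 = 42.021
  O: 4 × 15.999 = 63.996
Sum: 12×12.011 + 15×1.008 + 3×14.007 + 4×15.999 = 265.269 → 265.27 g/mol.

265.27 g/mol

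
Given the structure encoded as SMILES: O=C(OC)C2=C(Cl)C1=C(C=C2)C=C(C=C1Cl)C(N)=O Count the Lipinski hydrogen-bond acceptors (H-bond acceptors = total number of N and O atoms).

N atoms: 1; O atoms: 3.
Lipinski HBA = 1 + 3 = 4.

4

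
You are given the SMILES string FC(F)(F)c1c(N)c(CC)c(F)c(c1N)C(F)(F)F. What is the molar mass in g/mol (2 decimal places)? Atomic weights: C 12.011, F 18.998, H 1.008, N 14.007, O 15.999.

290.18 g/mol

First, the molecular formula is C10H9F7N2 (counting implicit H from valence).
  C: 10 × 12.011 = 120.110
  F: 7 × 18.998 = 132.986
  H: 9 × 1.008 = 9.072
  N: 2 × 14.007 = 28.014
Sum: 10×12.011 + 7×18.998 + 9×1.008 + 2×14.007 = 290.182 → 290.18 g/mol.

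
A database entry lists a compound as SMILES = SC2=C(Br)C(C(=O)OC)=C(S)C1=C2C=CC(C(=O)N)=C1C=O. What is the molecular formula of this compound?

C14H10BrNO4S2

Walk through each heavy atom and fill implicit hydrogens from standard valence (C 4, N 3, O 2, S 2, halogen 1):
  atom 1: S, bond orders sum to 1 (valence 2) → 1 H
  atom 2: C, bond orders sum to 4 (valence 4) → 0 H
  atom 3: C, bond orders sum to 4 (valence 4) → 0 H
  atom 4: Br (halogen, monovalent) → 0 H
  atom 5: C, bond orders sum to 4 (valence 4) → 0 H
  atom 6: C, bond orders sum to 4 (valence 4) → 0 H
  atom 7: O, bond orders sum to 2 (valence 2) → 0 H
  atom 8: O, bond orders sum to 2 (valence 2) → 0 H
  atom 9: C, bond orders sum to 1 (valence 4) → 3 H
  atom 10: C, bond orders sum to 4 (valence 4) → 0 H
  atom 11: S, bond orders sum to 1 (valence 2) → 1 H
  atom 12: C, bond orders sum to 4 (valence 4) → 0 H
  atom 13: C, bond orders sum to 4 (valence 4) → 0 H
  atom 14: C, bond orders sum to 3 (valence 4) → 1 H
  atom 15: C, bond orders sum to 3 (valence 4) → 1 H
  atom 16: C, bond orders sum to 4 (valence 4) → 0 H
  atom 17: C, bond orders sum to 4 (valence 4) → 0 H
  atom 18: O, bond orders sum to 2 (valence 2) → 0 H
  atom 19: N, bond orders sum to 1 (valence 3) → 2 H
  atom 20: C, bond orders sum to 4 (valence 4) → 0 H
  atom 21: C, bond orders sum to 3 (valence 4) → 1 H
  atom 22: O, bond orders sum to 2 (valence 2) → 0 H
Totals → C:14, H:10, Br:1, N:1, O:4, S:2.
In Hill order: C14H10BrNO4S2.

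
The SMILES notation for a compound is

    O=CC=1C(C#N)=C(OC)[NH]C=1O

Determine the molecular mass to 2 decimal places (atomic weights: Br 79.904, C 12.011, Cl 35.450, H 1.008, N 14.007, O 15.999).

First, the molecular formula is C7H6N2O3 (counting implicit H from valence).
  C: 7 × 12.011 = 84.077
  H: 6 × 1.008 = 6.048
  N: 2 × 14.007 = 28.014
  O: 3 × 15.999 = 47.997
Sum: 7×12.011 + 6×1.008 + 2×14.007 + 3×15.999 = 166.136 → 166.14 g/mol.

166.14 g/mol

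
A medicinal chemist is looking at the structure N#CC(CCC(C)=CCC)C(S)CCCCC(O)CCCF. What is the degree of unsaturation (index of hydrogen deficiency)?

3

Molecular formula: C18H32FNOS.
DoU = (2C + 2 + N − H − X) / 2, where X is the halogen count and O/S are ignored.
    = (2·18 + 2 + 1 − 32 − 1) / 2 = 6 / 2 = 3.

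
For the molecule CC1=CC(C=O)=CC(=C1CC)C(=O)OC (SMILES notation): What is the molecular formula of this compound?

Walk through each heavy atom and fill implicit hydrogens from standard valence (C 4, N 3, O 2, S 2, halogen 1):
  atom 1: C, bond orders sum to 1 (valence 4) → 3 H
  atom 2: C, bond orders sum to 4 (valence 4) → 0 H
  atom 3: C, bond orders sum to 3 (valence 4) → 1 H
  atom 4: C, bond orders sum to 4 (valence 4) → 0 H
  atom 5: C, bond orders sum to 3 (valence 4) → 1 H
  atom 6: O, bond orders sum to 2 (valence 2) → 0 H
  atom 7: C, bond orders sum to 3 (valence 4) → 1 H
  atom 8: C, bond orders sum to 4 (valence 4) → 0 H
  atom 9: C, bond orders sum to 4 (valence 4) → 0 H
  atom 10: C, bond orders sum to 2 (valence 4) → 2 H
  atom 11: C, bond orders sum to 1 (valence 4) → 3 H
  atom 12: C, bond orders sum to 4 (valence 4) → 0 H
  atom 13: O, bond orders sum to 2 (valence 2) → 0 H
  atom 14: O, bond orders sum to 2 (valence 2) → 0 H
  atom 15: C, bond orders sum to 1 (valence 4) → 3 H
Totals → C:12, H:14, O:3.

C12H14O3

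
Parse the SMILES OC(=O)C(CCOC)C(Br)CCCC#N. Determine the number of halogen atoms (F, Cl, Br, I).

Halogen atoms appear at heavy-atom position 10 (1×Br).
Other groups present: 1 carboxylic acid, 1 ether, 1 nitrile.
Halogen count: 1.

1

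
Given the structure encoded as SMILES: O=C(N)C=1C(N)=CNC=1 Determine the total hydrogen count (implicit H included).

Walk through each heavy atom and fill implicit hydrogens from standard valence (C 4, N 3, O 2, S 2, halogen 1):
  atom 1: O, bond orders sum to 2 (valence 2) → 0 H
  atom 2: C, bond orders sum to 4 (valence 4) → 0 H
  atom 3: N, bond orders sum to 1 (valence 3) → 2 H
  atom 4: C, bond orders sum to 4 (valence 4) → 0 H
  atom 5: C, bond orders sum to 4 (valence 4) → 0 H
  atom 6: N, bond orders sum to 1 (valence 3) → 2 H
  atom 7: C, bond orders sum to 3 (valence 4) → 1 H
  atom 8: N, bond orders sum to 2 (valence 3) → 1 H
  atom 9: C, bond orders sum to 3 (valence 4) → 1 H
Total hydrogens: 7.

7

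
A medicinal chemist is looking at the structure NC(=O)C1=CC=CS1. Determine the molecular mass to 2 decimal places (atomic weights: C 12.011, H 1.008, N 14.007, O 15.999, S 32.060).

127.16 g/mol

First, the molecular formula is C5H5NOS (counting implicit H from valence).
  C: 5 × 12.011 = 60.055
  H: 5 × 1.008 = 5.040
  N: 1 × 14.007 = 14.007
  O: 1 × 15.999 = 15.999
  S: 1 × 32.060 = 32.060
Sum: 5×12.011 + 5×1.008 + 1×14.007 + 1×15.999 + 1×32.060 = 127.161 → 127.16 g/mol.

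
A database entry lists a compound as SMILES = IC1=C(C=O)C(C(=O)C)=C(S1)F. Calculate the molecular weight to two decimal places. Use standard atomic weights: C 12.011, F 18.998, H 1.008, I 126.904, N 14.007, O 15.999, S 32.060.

First, the molecular formula is C7H4FIO2S (counting implicit H from valence).
  C: 7 × 12.011 = 84.077
  F: 1 × 18.998 = 18.998
  H: 4 × 1.008 = 4.032
  I: 1 × 126.904 = 126.904
  O: 2 × 15.999 = 31.998
  S: 1 × 32.060 = 32.060
Sum: 7×12.011 + 1×18.998 + 4×1.008 + 1×126.904 + 2×15.999 + 1×32.060 = 298.069 → 298.07 g/mol.

298.07 g/mol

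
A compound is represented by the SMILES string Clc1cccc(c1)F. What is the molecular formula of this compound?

Walk through each heavy atom and fill implicit hydrogens from standard valence (C 4, N 3, O 2, S 2, halogen 1); for lowercase aromatic atoms, an aromatic c carries 1 H when it has two neighbours and 0 H with three, and aromatic n carries 0 H:
  atom 1: Cl (halogen, monovalent) → 0 H
  atom 2: aromatic c, 3 neighbours → 0 H
  atom 3: aromatic c, 2 neighbours → 1 H
  atom 4: aromatic c, 2 neighbours → 1 H
  atom 5: aromatic c, 2 neighbours → 1 H
  atom 6: aromatic c, 3 neighbours → 0 H
  atom 7: aromatic c, 2 neighbours → 1 H
  atom 8: F (halogen, monovalent) → 0 H
Totals → C:6, H:4, Cl:1, F:1.

C6H4ClF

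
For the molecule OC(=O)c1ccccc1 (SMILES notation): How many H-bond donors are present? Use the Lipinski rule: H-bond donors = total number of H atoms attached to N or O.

Donors: find every N or O and count the H atoms it carries.
  atom 1 (O): bond orders sum to 1 → 1 H
  atom 3 (O): bond orders sum to 2 → 0 H
Lipinski HBD = 1.

1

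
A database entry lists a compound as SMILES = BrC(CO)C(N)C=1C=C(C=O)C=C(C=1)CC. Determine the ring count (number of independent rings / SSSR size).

In SMILES, each pair of matching ring-closure digits denotes one ring-closing bond; the number of such bonds equals the number of independent rings.
Ring-closure bonds here: 1.

1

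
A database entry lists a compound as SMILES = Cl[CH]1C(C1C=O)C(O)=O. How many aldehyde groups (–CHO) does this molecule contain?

The aldehyde motif appears at heavy-atom position 5 in the SMILES.
Other groups present: 1 carboxylic acid.
Aldehyde count: 1.

1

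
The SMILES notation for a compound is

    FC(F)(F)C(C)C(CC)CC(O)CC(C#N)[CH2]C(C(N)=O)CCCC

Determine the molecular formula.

Walk through each heavy atom and fill implicit hydrogens from standard valence (C 4, N 3, O 2, S 2, halogen 1):
  atom 1: F (halogen, monovalent) → 0 H
  atom 2: C, bond orders sum to 4 (valence 4) → 0 H
  atom 3: F (halogen, monovalent) → 0 H
  atom 4: F (halogen, monovalent) → 0 H
  atom 5: C, bond orders sum to 3 (valence 4) → 1 H
  atom 6: C, bond orders sum to 1 (valence 4) → 3 H
  atom 7: C, bond orders sum to 3 (valence 4) → 1 H
  atom 8: C, bond orders sum to 2 (valence 4) → 2 H
  atom 9: C, bond orders sum to 1 (valence 4) → 3 H
  atom 10: C, bond orders sum to 2 (valence 4) → 2 H
  atom 11: C, bond orders sum to 3 (valence 4) → 1 H
  atom 12: O, bond orders sum to 1 (valence 2) → 1 H
  atom 13: C, bond orders sum to 2 (valence 4) → 2 H
  atom 14: C, bond orders sum to 3 (valence 4) → 1 H
  atom 15: C, bond orders sum to 4 (valence 4) → 0 H
  atom 16: N, bond orders sum to 3 (valence 3) → 0 H
  atom 17: C with explicit H count 2
  atom 18: C, bond orders sum to 3 (valence 4) → 1 H
  atom 19: C, bond orders sum to 4 (valence 4) → 0 H
  atom 20: N, bond orders sum to 1 (valence 3) → 2 H
  atom 21: O, bond orders sum to 2 (valence 2) → 0 H
  atom 22: C, bond orders sum to 2 (valence 4) → 2 H
  atom 23: C, bond orders sum to 2 (valence 4) → 2 H
  atom 24: C, bond orders sum to 2 (valence 4) → 2 H
  atom 25: C, bond orders sum to 1 (valence 4) → 3 H
Totals → C:18, H:31, F:3, N:2, O:2.
In Hill order: C18H31F3N2O2.

C18H31F3N2O2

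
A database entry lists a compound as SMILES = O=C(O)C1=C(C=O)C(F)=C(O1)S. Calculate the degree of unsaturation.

Degree of unsaturation = (number of rings) + (number of π bonds).
Ring closures in the SMILES: 1.
π bonds: 4 double bonds (each 1 DoU) → 4 DoU from unsaturation.
Total DoU = 1 + 4 = 5.

5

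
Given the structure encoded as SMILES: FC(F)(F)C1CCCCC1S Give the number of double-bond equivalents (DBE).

1

Degree of unsaturation = (number of rings) + (number of π bonds).
Ring closures in the SMILES: 1.
π bonds: none → 0 DoU from unsaturation.
Total DoU = 1 + 0 = 1.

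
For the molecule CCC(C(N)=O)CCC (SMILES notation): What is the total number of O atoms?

1

Scan the SMILES for O atoms (remember two-letter symbols like Cl and Br are single atoms).
Oxygen count: 1.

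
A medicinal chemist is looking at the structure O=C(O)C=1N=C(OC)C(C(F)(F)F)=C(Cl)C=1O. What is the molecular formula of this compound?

C8H5ClF3NO4

Walk through each heavy atom and fill implicit hydrogens from standard valence (C 4, N 3, O 2, S 2, halogen 1):
  atom 1: O, bond orders sum to 2 (valence 2) → 0 H
  atom 2: C, bond orders sum to 4 (valence 4) → 0 H
  atom 3: O, bond orders sum to 1 (valence 2) → 1 H
  atom 4: C, bond orders sum to 4 (valence 4) → 0 H
  atom 5: N, bond orders sum to 3 (valence 3) → 0 H
  atom 6: C, bond orders sum to 4 (valence 4) → 0 H
  atom 7: O, bond orders sum to 2 (valence 2) → 0 H
  atom 8: C, bond orders sum to 1 (valence 4) → 3 H
  atom 9: C, bond orders sum to 4 (valence 4) → 0 H
  atom 10: C, bond orders sum to 4 (valence 4) → 0 H
  atom 11: F (halogen, monovalent) → 0 H
  atom 12: F (halogen, monovalent) → 0 H
  atom 13: F (halogen, monovalent) → 0 H
  atom 14: C, bond orders sum to 4 (valence 4) → 0 H
  atom 15: Cl (halogen, monovalent) → 0 H
  atom 16: C, bond orders sum to 4 (valence 4) → 0 H
  atom 17: O, bond orders sum to 1 (valence 2) → 1 H
Totals → C:8, H:5, Cl:1, F:3, N:1, O:4.
In Hill order: C8H5ClF3NO4.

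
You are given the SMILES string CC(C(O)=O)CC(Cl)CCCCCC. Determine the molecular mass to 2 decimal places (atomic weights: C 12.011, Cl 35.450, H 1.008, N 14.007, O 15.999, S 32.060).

First, the molecular formula is C11H21ClO2 (counting implicit H from valence).
  C: 11 × 12.011 = 132.121
  Cl: 1 × 35.450 = 35.450
  H: 21 × 1.008 = 21.168
  O: 2 × 15.999 = 31.998
Sum: 11×12.011 + 1×35.450 + 21×1.008 + 2×15.999 = 220.737 → 220.74 g/mol.

220.74 g/mol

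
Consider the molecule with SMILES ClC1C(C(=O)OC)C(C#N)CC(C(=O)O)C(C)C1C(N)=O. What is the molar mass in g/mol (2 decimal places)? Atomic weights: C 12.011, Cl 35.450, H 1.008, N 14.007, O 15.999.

First, the molecular formula is C13H17ClN2O5 (counting implicit H from valence).
  C: 13 × 12.011 = 156.143
  Cl: 1 × 35.450 = 35.450
  H: 17 × 1.008 = 17.136
  N: 2 × 14.007 = 28.014
  O: 5 × 15.999 = 79.995
Sum: 13×12.011 + 1×35.450 + 17×1.008 + 2×14.007 + 5×15.999 = 316.738 → 316.74 g/mol.

316.74 g/mol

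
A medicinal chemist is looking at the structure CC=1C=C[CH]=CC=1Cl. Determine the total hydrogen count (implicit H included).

Walk through each heavy atom and fill implicit hydrogens from standard valence (C 4, N 3, O 2, S 2, halogen 1):
  atom 1: C, bond orders sum to 1 (valence 4) → 3 H
  atom 2: C, bond orders sum to 4 (valence 4) → 0 H
  atom 3: C, bond orders sum to 3 (valence 4) → 1 H
  atom 4: C, bond orders sum to 3 (valence 4) → 1 H
  atom 5: C with explicit H count 1
  atom 6: C, bond orders sum to 3 (valence 4) → 1 H
  atom 7: C, bond orders sum to 4 (valence 4) → 0 H
  atom 8: Cl (halogen, monovalent) → 0 H
Total hydrogens: 7.

7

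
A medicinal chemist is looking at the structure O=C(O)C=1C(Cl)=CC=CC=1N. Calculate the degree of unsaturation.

5

Degree of unsaturation = (number of rings) + (number of π bonds).
Ring closures in the SMILES: 1.
π bonds: 4 double bonds (each 1 DoU) → 4 DoU from unsaturation.
Total DoU = 1 + 4 = 5.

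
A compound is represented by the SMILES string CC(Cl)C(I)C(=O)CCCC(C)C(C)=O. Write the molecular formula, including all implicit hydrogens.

C11H18ClIO2

Walk through each heavy atom and fill implicit hydrogens from standard valence (C 4, N 3, O 2, S 2, halogen 1):
  atom 1: C, bond orders sum to 1 (valence 4) → 3 H
  atom 2: C, bond orders sum to 3 (valence 4) → 1 H
  atom 3: Cl (halogen, monovalent) → 0 H
  atom 4: C, bond orders sum to 3 (valence 4) → 1 H
  atom 5: I (halogen, monovalent) → 0 H
  atom 6: C, bond orders sum to 4 (valence 4) → 0 H
  atom 7: O, bond orders sum to 2 (valence 2) → 0 H
  atom 8: C, bond orders sum to 2 (valence 4) → 2 H
  atom 9: C, bond orders sum to 2 (valence 4) → 2 H
  atom 10: C, bond orders sum to 2 (valence 4) → 2 H
  atom 11: C, bond orders sum to 3 (valence 4) → 1 H
  atom 12: C, bond orders sum to 1 (valence 4) → 3 H
  atom 13: C, bond orders sum to 4 (valence 4) → 0 H
  atom 14: C, bond orders sum to 1 (valence 4) → 3 H
  atom 15: O, bond orders sum to 2 (valence 2) → 0 H
Totals → C:11, H:18, Cl:1, I:1, O:2.
In Hill order: C11H18ClIO2.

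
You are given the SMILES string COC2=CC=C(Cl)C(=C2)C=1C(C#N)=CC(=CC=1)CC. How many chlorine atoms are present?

1

Scan the SMILES for Cl atoms (remember two-letter symbols like Cl and Br are single atoms).
Chlorine count: 1.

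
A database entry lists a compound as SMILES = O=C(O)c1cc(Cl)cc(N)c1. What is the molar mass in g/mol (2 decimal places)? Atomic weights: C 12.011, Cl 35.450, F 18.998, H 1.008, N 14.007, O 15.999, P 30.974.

171.58 g/mol

First, the molecular formula is C7H6ClNO2 (counting implicit H from valence).
  C: 7 × 12.011 = 84.077
  Cl: 1 × 35.450 = 35.450
  H: 6 × 1.008 = 6.048
  N: 1 × 14.007 = 14.007
  O: 2 × 15.999 = 31.998
Sum: 7×12.011 + 1×35.450 + 6×1.008 + 1×14.007 + 2×15.999 = 171.580 → 171.58 g/mol.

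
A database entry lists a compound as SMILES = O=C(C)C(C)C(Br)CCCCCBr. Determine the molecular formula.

Walk through each heavy atom and fill implicit hydrogens from standard valence (C 4, N 3, O 2, S 2, halogen 1):
  atom 1: O, bond orders sum to 2 (valence 2) → 0 H
  atom 2: C, bond orders sum to 4 (valence 4) → 0 H
  atom 3: C, bond orders sum to 1 (valence 4) → 3 H
  atom 4: C, bond orders sum to 3 (valence 4) → 1 H
  atom 5: C, bond orders sum to 1 (valence 4) → 3 H
  atom 6: C, bond orders sum to 3 (valence 4) → 1 H
  atom 7: Br (halogen, monovalent) → 0 H
  atom 8: C, bond orders sum to 2 (valence 4) → 2 H
  atom 9: C, bond orders sum to 2 (valence 4) → 2 H
  atom 10: C, bond orders sum to 2 (valence 4) → 2 H
  atom 11: C, bond orders sum to 2 (valence 4) → 2 H
  atom 12: C, bond orders sum to 2 (valence 4) → 2 H
  atom 13: Br (halogen, monovalent) → 0 H
Totals → C:10, H:18, Br:2, O:1.

C10H18Br2O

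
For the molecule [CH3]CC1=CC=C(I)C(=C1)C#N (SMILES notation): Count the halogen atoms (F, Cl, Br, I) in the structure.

1

Halogen atoms appear at heavy-atom position 7 (1×I).
Other groups present: 1 nitrile.
Halogen count: 1.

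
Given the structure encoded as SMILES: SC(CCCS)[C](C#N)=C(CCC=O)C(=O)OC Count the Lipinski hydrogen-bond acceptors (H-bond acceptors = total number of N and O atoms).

N atoms: 1; O atoms: 3.
Lipinski HBA = 1 + 3 = 4.

4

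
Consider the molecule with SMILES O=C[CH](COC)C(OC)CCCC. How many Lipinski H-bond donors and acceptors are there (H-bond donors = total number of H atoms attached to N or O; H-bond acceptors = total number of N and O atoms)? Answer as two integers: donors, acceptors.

0, 3

Donors: find every N or O and count the H atoms it carries.
  atom 1 (O): bond orders sum to 2 → 0 H
  atom 5 (O): bond orders sum to 2 → 0 H
  atom 8 (O): bond orders sum to 2 → 0 H
Lipinski HBD = 0.
Acceptors: N atoms = 0, O atoms = 3 → HBA = 3.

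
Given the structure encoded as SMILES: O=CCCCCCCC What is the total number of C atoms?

8

Count every carbon token in the SMILES (each C, including those in ring-closure positions and inside branches).
Carbon count: 8.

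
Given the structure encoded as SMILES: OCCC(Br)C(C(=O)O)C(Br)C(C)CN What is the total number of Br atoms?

2

Scan the SMILES for Br atoms (remember two-letter symbols like Cl and Br are single atoms).
Bromine count: 2.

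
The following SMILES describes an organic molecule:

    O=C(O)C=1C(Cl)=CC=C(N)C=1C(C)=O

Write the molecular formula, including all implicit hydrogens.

Walk through each heavy atom and fill implicit hydrogens from standard valence (C 4, N 3, O 2, S 2, halogen 1):
  atom 1: O, bond orders sum to 2 (valence 2) → 0 H
  atom 2: C, bond orders sum to 4 (valence 4) → 0 H
  atom 3: O, bond orders sum to 1 (valence 2) → 1 H
  atom 4: C, bond orders sum to 4 (valence 4) → 0 H
  atom 5: C, bond orders sum to 4 (valence 4) → 0 H
  atom 6: Cl (halogen, monovalent) → 0 H
  atom 7: C, bond orders sum to 3 (valence 4) → 1 H
  atom 8: C, bond orders sum to 3 (valence 4) → 1 H
  atom 9: C, bond orders sum to 4 (valence 4) → 0 H
  atom 10: N, bond orders sum to 1 (valence 3) → 2 H
  atom 11: C, bond orders sum to 4 (valence 4) → 0 H
  atom 12: C, bond orders sum to 4 (valence 4) → 0 H
  atom 13: C, bond orders sum to 1 (valence 4) → 3 H
  atom 14: O, bond orders sum to 2 (valence 2) → 0 H
Totals → C:9, H:8, Cl:1, N:1, O:3.

C9H8ClNO3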